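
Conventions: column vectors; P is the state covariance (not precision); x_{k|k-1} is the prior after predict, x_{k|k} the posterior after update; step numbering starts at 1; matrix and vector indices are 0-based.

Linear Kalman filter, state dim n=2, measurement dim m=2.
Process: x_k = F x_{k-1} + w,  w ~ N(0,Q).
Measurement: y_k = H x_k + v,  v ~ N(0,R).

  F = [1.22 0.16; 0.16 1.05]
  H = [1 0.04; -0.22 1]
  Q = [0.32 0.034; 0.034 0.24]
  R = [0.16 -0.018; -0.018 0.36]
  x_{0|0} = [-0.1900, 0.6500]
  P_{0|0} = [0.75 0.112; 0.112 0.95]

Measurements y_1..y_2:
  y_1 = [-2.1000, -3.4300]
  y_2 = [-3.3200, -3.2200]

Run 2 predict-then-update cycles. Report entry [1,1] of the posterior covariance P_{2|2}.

P_post[1,1] = 0.2119

step 1: x^-=[-0.1278, 0.6521]  P^-=[1.5043 0.4863; 0.4863 1.3442]  S=[1.7054 0.1869; 0.1869 1.5630]  K=[0.8943 -0.0075; 0.2330 0.7637]  nu=[-1.9983, -4.1102]  x^+=[-1.8841, -2.9525]  P^+=[0.1427 0.0126; 0.0126 0.2735]
step 2: x^-=[-2.7709, -3.4015]  P^-=[0.5444 0.1243; 0.1243 0.5494]  S=[0.7152 0.0074; 0.0074 0.8811]  K=[0.7681 -0.0013; 0.1984 0.5909]  nu=[-0.4130, -0.4281]  x^+=[-3.0876, -3.7364]  P^+=[0.1224 0.0126; 0.0126 0.2119]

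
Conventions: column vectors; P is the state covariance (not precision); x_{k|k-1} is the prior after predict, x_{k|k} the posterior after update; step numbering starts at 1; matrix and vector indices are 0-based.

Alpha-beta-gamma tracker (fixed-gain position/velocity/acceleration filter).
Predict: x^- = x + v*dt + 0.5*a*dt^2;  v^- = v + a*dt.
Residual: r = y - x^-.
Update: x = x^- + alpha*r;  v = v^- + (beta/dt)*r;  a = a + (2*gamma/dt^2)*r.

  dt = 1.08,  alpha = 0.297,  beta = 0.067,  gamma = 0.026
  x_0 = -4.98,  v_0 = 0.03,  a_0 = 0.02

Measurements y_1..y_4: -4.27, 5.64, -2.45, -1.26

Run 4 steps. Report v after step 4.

v_post = 1.5432

step 1: x_pred=-4.9359  r=0.6659  x^+=-4.7382  v^+=0.0929  a^+=0.0497
step 2: x_pred=-4.6088  r=10.2488  x^+=-1.5649  v^+=0.7824  a^+=0.5066
step 3: x_pred=-0.4245  r=-2.0255  x^+=-1.0261  v^+=1.2039  a^+=0.4163
step 4: x_pred=0.5169  r=-1.7769  x^+=-0.0109  v^+=1.5432  a^+=0.3371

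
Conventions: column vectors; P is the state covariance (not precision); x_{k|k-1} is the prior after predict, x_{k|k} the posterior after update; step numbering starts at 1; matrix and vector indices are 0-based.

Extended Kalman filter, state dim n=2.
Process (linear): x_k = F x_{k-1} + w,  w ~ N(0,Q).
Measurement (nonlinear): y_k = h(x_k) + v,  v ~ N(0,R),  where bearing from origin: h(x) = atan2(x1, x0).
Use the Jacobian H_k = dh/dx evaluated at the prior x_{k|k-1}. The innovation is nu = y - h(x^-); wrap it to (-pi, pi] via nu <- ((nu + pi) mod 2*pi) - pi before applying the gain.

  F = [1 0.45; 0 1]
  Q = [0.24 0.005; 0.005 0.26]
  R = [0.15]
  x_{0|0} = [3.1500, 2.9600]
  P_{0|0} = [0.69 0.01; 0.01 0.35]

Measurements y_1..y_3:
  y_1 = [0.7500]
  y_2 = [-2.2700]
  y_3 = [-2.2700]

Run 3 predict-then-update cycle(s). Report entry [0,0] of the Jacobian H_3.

H_jac[0,0] = -0.0304

step 1: x^-=[4.4820, 2.9600]  P^-=[1.0099 0.1725; 0.1725 0.6100]  H_jac=[-0.1026 0.1554]  S=[0.1699]  K=[-0.4522; 0.4537]  nu=[0.1663]  x^+=[4.4068, 3.0355]  P^+=[0.9751 0.2074; 0.2074 0.5750]
step 2: x^-=[5.7727, 3.0355]  P^-=[1.5182 0.4711; 0.4711 0.8350]  H_jac=[-0.0714 0.1357]  S=[0.1640]  K=[-0.2708; 0.4860]  nu=[-2.7541]  x^+=[6.5185, 1.6969]  P^+=[1.5062 0.4927; 0.4927 0.7963]
step 3: x^-=[7.2821, 1.6969]  P^-=[2.3509 0.8560; 0.8560 1.0563]  H_jac=[-0.0304 0.1303]  S=[0.1633]  K=[0.2458; 0.6833]  nu=[-2.4989]  x^+=[6.6678, -0.0107]  P^+=[2.3410 0.8286; 0.8286 0.9800]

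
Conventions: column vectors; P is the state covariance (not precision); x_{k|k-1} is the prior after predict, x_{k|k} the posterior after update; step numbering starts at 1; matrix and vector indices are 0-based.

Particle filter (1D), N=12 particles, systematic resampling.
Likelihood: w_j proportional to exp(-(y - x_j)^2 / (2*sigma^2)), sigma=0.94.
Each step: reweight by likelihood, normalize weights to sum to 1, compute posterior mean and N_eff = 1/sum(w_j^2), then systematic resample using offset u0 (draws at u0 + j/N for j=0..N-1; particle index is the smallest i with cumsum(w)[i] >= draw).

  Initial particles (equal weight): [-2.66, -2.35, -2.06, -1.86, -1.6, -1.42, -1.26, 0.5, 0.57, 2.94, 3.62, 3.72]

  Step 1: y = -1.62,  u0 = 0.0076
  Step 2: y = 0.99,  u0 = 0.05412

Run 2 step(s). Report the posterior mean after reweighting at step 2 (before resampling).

post_mean = -1.4417

step 1: w=[0.0875, 0.1193, 0.1446, 0.1562, 0.1613, 0.1577, 0.1499, 0.0127, 0.0107, 0.0000, 0.0000, 0.0000]  mean=-1.7602  Neff=7.0991  idx=[0, 1, 1, 2, 2, 3, 3, 4, 5, 5, 6, 6]
step 2: w=[0.0022, 0.0074, 0.0074, 0.0210, 0.0210, 0.0410, 0.0410, 0.0913, 0.1520, 0.1520, 0.2318, 0.2318]  mean=-1.4417  Neff=6.0104  idx=[4, 6, 7, 8, 9, 9, 10, 10, 10, 11, 11, 11]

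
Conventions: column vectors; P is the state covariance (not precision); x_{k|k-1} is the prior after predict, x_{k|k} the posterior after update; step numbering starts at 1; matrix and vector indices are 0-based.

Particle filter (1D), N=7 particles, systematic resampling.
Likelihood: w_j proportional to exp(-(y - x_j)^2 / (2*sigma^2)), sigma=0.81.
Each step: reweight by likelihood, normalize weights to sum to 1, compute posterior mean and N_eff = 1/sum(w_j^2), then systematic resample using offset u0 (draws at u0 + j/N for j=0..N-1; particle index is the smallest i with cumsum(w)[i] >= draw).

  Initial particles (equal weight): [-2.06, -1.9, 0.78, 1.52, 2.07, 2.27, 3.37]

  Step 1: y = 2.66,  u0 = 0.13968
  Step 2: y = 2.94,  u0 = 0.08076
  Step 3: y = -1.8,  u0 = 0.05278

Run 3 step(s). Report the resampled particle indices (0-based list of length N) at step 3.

resampled_idx = [0, 0, 0, 1, 1, 1, 3]

step 1: w=[0.0000, 0.0000, 0.0244, 0.1337, 0.2761, 0.3206, 0.2452]  mean=2.3479  Neff=3.8815  idx=[3, 4, 4, 5, 5, 6, 6]
step 2: w=[0.0478, 0.1249, 0.1249, 0.1580, 0.1580, 0.1932, 0.1932]  mean=2.6091  Neff=6.3271  idx=[1, 2, 3, 4, 5, 5, 6]
step 3: w=[0.3851, 0.3851, 0.1148, 0.1148, 0.0000, 0.0000, 0.0000]  mean=2.1161  Neff=3.0961  idx=[0, 0, 0, 1, 1, 1, 3]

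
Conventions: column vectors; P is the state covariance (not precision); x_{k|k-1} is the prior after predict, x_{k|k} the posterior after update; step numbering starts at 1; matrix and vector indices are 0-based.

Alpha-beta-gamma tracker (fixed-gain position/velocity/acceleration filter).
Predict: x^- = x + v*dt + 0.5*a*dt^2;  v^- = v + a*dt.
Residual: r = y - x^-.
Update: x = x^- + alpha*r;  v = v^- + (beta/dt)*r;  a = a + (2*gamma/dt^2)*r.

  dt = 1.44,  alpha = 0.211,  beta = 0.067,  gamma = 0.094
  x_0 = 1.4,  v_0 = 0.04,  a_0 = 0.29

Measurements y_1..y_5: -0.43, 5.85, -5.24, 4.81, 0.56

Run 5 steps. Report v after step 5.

v_post = -0.1138

step 1: x_pred=1.7583  r=-2.1883  x^+=1.2965  v^+=0.3558  a^+=0.0916
step 2: x_pred=1.9039  r=3.9461  x^+=2.7365  v^+=0.6713  a^+=0.4494
step 3: x_pred=4.1691  r=-9.4091  x^+=2.1838  v^+=0.8806  a^+=-0.4037
step 4: x_pred=3.0333  r=1.7767  x^+=3.4082  v^+=0.3820  a^+=-0.2426
step 5: x_pred=3.7067  r=-3.1467  x^+=3.0427  v^+=-0.1138  a^+=-0.5279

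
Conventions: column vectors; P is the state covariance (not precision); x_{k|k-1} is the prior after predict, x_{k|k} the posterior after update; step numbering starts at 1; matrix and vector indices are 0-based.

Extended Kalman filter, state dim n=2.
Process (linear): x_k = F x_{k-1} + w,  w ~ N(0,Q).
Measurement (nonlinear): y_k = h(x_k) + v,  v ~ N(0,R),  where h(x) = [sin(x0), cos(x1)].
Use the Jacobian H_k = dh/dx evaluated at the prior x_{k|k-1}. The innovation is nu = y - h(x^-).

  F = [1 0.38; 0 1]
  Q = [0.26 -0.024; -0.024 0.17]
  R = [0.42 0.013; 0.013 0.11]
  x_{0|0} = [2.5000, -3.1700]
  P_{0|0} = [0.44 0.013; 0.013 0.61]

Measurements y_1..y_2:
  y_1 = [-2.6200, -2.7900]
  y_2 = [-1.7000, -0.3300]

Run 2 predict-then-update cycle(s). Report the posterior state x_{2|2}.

step 1: x^-=[1.2954, -3.1700]  P^-=[0.7980 0.2208; 0.2208 0.7800]  H_jac=[0.2719 0.0000; 0.0000 -0.0284]  S=[0.4790 0.0113; 0.0113 0.1106]  K=[0.4554 -0.1032; 0.1304 -0.2136]  nu=[-3.5823, -1.7904]  x^+=[-0.1514, -3.2547]  P^+=[0.6985 0.1912; 0.1912 0.7674]
step 2: x^-=[-1.3881, -3.2547]  P^-=[1.2146 0.4588; 0.4588 0.9374]  H_jac=[0.1816 0.0000; 0.0000 -0.1129]  S=[0.4601 0.0036; 0.0036 0.1219]  K=[0.4830 -0.4389; 0.1880 -0.8732]  nu=[-0.7166, 0.6636]  x^+=[-2.0255, -3.9688]  P^+=[1.0853 0.3721; 0.3721 0.8294]

x_post = [-2.0255, -3.9688]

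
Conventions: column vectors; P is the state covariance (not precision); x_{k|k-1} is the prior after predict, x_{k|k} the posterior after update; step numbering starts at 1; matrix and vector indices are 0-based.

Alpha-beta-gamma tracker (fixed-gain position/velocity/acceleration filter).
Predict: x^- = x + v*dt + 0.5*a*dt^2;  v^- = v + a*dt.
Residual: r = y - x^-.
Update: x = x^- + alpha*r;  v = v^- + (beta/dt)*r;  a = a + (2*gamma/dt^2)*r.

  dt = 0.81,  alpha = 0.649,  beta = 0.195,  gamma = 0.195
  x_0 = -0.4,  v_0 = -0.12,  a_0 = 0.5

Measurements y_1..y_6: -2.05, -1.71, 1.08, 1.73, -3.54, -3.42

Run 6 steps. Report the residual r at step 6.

step 1: x_pred=-0.3332  r=-1.7168  x^+=-1.4474  v^+=-0.1283  a^+=-0.5205
step 2: x_pred=-1.7221  r=0.0121  x^+=-1.7142  v^+=-0.5470  a^+=-0.5133
step 3: x_pred=-2.3257  r=3.4057  x^+=-0.1154  v^+=-0.1429  a^+=1.5111
step 4: x_pred=0.2645  r=1.4655  x^+=1.2156  v^+=1.4339  a^+=2.3822
step 5: x_pred=3.1585  r=-6.6985  x^+=-1.1888  v^+=1.7508  a^+=-1.5995
step 6: x_pred=-0.2954  r=-3.1246  x^+=-2.3233  v^+=-0.2970  a^+=-3.4569

resid = -3.1246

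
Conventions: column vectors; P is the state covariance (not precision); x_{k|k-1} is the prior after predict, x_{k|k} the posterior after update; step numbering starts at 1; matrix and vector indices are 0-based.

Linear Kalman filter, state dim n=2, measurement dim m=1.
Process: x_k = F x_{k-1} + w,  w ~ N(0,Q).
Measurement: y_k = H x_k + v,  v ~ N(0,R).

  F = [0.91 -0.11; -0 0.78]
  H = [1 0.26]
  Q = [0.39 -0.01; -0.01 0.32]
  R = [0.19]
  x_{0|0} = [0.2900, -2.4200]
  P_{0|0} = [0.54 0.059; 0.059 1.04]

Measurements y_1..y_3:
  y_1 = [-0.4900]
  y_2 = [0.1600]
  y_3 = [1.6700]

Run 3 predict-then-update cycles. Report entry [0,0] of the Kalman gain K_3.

K[0,0] = 0.7497

step 1: x^-=[0.5301, -1.8876]  P^-=[0.8379 -0.0574; -0.0574 0.9527]  S=[1.0625]  K=[0.7746; 0.1792]  nu=[-0.5293]  x^+=[0.1201, -1.9824]  P^+=[0.2004 -0.2048; -0.2048 0.9186]
step 2: x^-=[0.3273, -1.5463]  P^-=[0.6081 -0.2342; -0.2342 0.8789]  S=[0.7357]  K=[0.7438; -0.0077]  nu=[0.2347]  x^+=[0.5019, -1.5481]  P^+=[0.2011 -0.2300; -0.2300 0.8789]
step 3: x^-=[0.6270, -1.2075]  P^-=[0.6132 -0.2486; -0.2486 0.8547]  S=[0.7317]  K=[0.7497; -0.0361]  nu=[1.3569]  x^+=[1.6443, -1.2565]  P^+=[0.2019 -0.2288; -0.2288 0.8537]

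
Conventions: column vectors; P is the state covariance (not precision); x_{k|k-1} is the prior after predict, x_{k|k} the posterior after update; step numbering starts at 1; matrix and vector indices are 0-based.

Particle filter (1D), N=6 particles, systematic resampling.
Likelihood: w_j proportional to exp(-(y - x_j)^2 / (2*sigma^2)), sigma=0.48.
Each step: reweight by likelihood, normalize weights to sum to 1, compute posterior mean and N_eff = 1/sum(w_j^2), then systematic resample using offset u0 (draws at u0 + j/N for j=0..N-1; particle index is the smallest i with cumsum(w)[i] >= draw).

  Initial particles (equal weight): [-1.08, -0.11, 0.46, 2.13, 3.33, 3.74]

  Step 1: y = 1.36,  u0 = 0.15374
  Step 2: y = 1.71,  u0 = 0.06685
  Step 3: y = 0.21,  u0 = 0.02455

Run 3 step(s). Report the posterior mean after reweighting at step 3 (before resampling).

post_mean = 2.1300

step 1: w=[0.0000, 0.0201, 0.3764, 0.6030, 0.0005, 0.0000]  mean=1.4570  Neff=1.9774  idx=[2, 2, 3, 3, 3, 3]
step 2: w=[0.0120, 0.0120, 0.2440, 0.2440, 0.2440, 0.2440]  mean=2.0898  Neff=4.1949  idx=[2, 2, 3, 4, 4, 5]
step 3: w=[0.1667, 0.1667, 0.1667, 0.1667, 0.1667, 0.1667]  mean=2.1300  Neff=6.0000  idx=[0, 1, 2, 3, 4, 5]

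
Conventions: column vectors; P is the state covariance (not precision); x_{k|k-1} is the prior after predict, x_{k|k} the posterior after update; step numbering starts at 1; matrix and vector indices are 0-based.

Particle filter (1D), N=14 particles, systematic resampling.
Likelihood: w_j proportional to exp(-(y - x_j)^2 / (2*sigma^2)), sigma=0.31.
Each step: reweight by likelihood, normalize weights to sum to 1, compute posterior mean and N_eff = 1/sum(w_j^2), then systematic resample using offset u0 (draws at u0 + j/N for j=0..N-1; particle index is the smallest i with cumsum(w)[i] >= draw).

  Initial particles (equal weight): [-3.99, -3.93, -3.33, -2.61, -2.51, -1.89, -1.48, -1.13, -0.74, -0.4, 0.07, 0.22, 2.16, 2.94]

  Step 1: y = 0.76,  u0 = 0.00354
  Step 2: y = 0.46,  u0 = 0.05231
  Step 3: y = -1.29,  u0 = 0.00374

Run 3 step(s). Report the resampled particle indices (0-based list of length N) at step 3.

step 1: w=[0.0000, 0.0000, 0.0000, 0.0000, 0.0000, 0.0000, 0.0000, 0.0000, 0.0000, 0.0030, 0.2760, 0.7208, 0.0001, 0.0000]  mean=0.1770  Neff=1.6784  idx=[10, 10, 10, 10, 11, 11, 11, 11, 11, 11, 11, 11, 11, 11]
step 2: w=[0.0491, 0.0491, 0.0491, 0.0491, 0.0803, 0.0803, 0.0803, 0.0803, 0.0803, 0.0803, 0.0803, 0.0803, 0.0803, 0.0803]  mean=0.1905  Neff=13.4751  idx=[1, 2, 3, 4, 5, 6, 7, 8, 9, 10, 11, 11, 12, 13]
step 3: w=[0.2397, 0.2397, 0.2397, 0.0255, 0.0255, 0.0255, 0.0255, 0.0255, 0.0255, 0.0255, 0.0255, 0.0255, 0.0255, 0.0255]  mean=0.1121  Neff=5.5682  idx=[0, 0, 0, 0, 1, 1, 1, 2, 2, 2, 2, 5, 8, 11]

resampled_idx = [0, 0, 0, 0, 1, 1, 1, 2, 2, 2, 2, 5, 8, 11]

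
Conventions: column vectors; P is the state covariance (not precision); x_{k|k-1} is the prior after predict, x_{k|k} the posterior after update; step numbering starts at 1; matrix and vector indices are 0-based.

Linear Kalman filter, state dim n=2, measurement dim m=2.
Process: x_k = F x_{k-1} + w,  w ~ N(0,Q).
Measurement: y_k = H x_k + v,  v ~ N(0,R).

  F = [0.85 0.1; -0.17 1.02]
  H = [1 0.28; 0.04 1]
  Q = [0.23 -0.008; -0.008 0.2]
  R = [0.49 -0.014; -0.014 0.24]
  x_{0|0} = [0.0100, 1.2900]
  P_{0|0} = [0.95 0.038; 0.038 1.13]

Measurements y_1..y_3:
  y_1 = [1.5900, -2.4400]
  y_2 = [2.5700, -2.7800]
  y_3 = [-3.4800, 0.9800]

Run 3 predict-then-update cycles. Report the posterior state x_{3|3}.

step 1: x^-=[0.1375, 1.3141]  P^-=[0.9341 0.0023; 0.0023 1.3899]  S=[1.5344 0.4149; 0.4149 1.6316]  K=[0.6471 -0.1402; 0.0266 0.8452]  nu=[1.0846, -3.7596]  x^+=[1.3666, -1.8345]  P^+=[0.3348 -0.0561; -0.0561 0.2047]
step 2: x^-=[0.9782, -2.1035]  P^-=[0.4644 -0.0832; -0.0832 0.4421]  S=[0.9425 0.0442; 0.0442 0.6762]  K=[0.4740 -0.1266; 0.0127 0.6481]  nu=[2.1808, -0.7156]  x^+=[2.1024, -2.5397]  P^+=[0.2471 -0.0469; -0.0469 0.1572]
step 3: x^-=[1.5330, -2.9479]  P^-=[0.4022 -0.0675; -0.0675 0.3870]  S=[0.8847 0.0422; 0.0422 0.6222]  K=[0.4386 -0.1124; 0.0168 0.6165]  nu=[-4.1876, 3.8666]  x^+=[-0.7381, -0.6345]  P^+=[0.2283 -0.0422; -0.0422 0.1494]

x_post = [-0.7381, -0.6345]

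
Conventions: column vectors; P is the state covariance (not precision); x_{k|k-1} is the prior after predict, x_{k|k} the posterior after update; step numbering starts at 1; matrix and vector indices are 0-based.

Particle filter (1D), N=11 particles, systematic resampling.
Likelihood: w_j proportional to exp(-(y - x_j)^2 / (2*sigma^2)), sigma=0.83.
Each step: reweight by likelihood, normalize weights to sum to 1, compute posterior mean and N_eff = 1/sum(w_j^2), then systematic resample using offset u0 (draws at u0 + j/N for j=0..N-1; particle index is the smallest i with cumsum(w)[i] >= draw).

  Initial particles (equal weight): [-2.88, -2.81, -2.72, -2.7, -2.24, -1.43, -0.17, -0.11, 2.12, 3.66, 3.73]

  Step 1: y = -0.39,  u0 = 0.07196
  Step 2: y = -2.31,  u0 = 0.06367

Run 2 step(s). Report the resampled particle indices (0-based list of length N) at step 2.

step 1: w=[0.0044, 0.0056, 0.0077, 0.0082, 0.0330, 0.1806, 0.3823, 0.3740, 0.0041, 0.0000, 0.0000]  mean=-0.5014  Neff=3.1256  idx=[5, 5, 6, 6, 6, 6, 6, 7, 7, 7, 7]
step 2: w=[0.3960, 0.3960, 0.0250, 0.0250, 0.0250, 0.0250, 0.0250, 0.0207, 0.0207, 0.0207, 0.0207]  mean=-1.1630  Neff=3.1395  idx=[0, 0, 0, 0, 1, 1, 1, 1, 1, 5, 9]

resampled_idx = [0, 0, 0, 0, 1, 1, 1, 1, 1, 5, 9]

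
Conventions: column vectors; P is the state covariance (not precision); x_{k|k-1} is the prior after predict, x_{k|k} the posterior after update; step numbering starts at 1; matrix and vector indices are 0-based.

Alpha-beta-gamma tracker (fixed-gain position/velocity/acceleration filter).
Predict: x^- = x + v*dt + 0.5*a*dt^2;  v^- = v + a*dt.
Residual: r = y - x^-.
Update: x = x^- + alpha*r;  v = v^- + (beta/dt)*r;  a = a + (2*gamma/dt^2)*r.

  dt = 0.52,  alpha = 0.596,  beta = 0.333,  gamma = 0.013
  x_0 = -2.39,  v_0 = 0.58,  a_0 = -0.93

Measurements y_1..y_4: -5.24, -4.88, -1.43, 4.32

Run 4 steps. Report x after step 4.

x_post = 1.2006

step 1: x_pred=-2.2141  r=-3.0259  x^+=-4.0176  v^+=-1.8413  a^+=-1.2209
step 2: x_pred=-5.1401  r=0.2601  x^+=-4.9851  v^+=-2.3096  a^+=-1.1959
step 3: x_pred=-6.3478  r=4.9178  x^+=-3.4168  v^+=0.2177  a^+=-0.7231
step 4: x_pred=-3.4013  r=7.7213  x^+=1.2006  v^+=4.7864  a^+=0.0194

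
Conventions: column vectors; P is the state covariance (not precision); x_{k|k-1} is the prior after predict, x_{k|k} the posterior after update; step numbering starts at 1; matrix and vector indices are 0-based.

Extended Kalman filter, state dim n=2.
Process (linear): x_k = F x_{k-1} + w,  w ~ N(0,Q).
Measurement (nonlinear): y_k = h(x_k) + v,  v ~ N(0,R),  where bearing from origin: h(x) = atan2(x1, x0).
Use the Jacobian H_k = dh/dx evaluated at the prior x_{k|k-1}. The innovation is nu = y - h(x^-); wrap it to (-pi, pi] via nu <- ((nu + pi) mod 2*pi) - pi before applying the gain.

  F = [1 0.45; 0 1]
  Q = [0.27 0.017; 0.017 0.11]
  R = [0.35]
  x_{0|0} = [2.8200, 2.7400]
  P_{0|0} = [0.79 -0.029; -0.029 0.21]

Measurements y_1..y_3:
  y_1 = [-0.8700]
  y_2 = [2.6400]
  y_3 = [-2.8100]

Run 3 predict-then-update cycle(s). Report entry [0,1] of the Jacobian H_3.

step 1: x^-=[4.0530, 2.7400]  P^-=[1.0764 0.0825; 0.0825 0.3200]  H_jac=[-0.1145 0.1693]  S=[0.3701]  K=[-0.2952; 0.1209]  nu=[-1.4645]  x^+=[4.4853, 2.5629]  P^+=[1.0442 0.0957; 0.0957 0.3146]
step 2: x^-=[5.6387, 2.5629]  P^-=[1.4640 0.2543; 0.2543 0.4246]  H_jac=[-0.0668 0.1470]  S=[0.3607]  K=[-0.1675; 0.1259]  nu=[2.2134]  x^+=[5.2678, 2.8416]  P^+=[1.4539 0.2619; 0.2619 0.4189]
step 3: x^-=[6.5466, 2.8416]  P^-=[2.0444 0.4674; 0.4674 0.5289]  H_jac=[-0.0558 0.1285]  S=[0.3584]  K=[-0.1506; 0.1169]  nu=[3.0637]  x^+=[6.0851, 3.1998]  P^+=[2.0363 0.4737; 0.4737 0.5240]

H_jac[0,1] = 0.1285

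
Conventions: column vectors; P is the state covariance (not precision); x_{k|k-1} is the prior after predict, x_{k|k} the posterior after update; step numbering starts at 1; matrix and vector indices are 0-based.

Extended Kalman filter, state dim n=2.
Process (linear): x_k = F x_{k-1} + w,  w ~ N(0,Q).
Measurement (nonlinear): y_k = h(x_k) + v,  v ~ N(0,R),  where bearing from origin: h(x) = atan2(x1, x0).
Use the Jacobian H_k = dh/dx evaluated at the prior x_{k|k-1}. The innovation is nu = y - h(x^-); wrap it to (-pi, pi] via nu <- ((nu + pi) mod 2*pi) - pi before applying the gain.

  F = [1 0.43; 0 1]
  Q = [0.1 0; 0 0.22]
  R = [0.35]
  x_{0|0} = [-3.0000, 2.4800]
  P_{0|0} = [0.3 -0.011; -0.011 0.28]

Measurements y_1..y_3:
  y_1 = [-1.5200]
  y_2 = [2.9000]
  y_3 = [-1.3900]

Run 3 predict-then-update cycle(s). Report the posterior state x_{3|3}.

x_post = [-3.2344, -0.1004]

step 1: x^-=[-1.9336, 2.4800]  P^-=[0.4423 0.1094; 0.1094 0.5000]  H_jac=[-0.2508 -0.1955]  S=[0.4077]  K=[-0.3246; -0.3071]  nu=[2.5302]  x^+=[-2.7548, 1.7030]  P^+=[0.3994 0.0688; 0.0688 0.4615]
step 2: x^-=[-2.0225, 1.7030]  P^-=[0.6438 0.2672; 0.2672 0.6815]  H_jac=[-0.2436 -0.2893]  S=[0.4829]  K=[-0.4849; -0.5431]  nu=[0.4582]  x^+=[-2.2447, 1.4541]  P^+=[0.5303 0.1401; 0.1401 0.5391]
step 3: x^-=[-1.6195, 1.4541]  P^-=[0.8504 0.3719; 0.3719 0.7591]  H_jac=[-0.3070 -0.3419]  S=[0.5969]  K=[-0.6503; -0.6260]  nu=[2.4832]  x^+=[-3.2344, -0.1004]  P^+=[0.5980 0.1289; 0.1289 0.5252]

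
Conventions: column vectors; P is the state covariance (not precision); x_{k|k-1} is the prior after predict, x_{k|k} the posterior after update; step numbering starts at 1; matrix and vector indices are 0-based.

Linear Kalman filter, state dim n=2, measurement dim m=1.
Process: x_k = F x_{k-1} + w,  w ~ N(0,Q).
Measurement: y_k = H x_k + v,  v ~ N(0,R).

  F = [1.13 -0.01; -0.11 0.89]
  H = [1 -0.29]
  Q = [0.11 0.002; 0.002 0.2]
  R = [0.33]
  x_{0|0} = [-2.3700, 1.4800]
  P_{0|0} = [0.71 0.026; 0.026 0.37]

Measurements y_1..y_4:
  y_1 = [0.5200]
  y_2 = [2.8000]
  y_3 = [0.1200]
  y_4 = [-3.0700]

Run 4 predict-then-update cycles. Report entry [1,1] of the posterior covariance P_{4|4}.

step 1: x^-=[-2.6929, 1.5779]  P^-=[1.0160 -0.0634; -0.0634 0.4966]  S=[1.4246]  K=[0.7261; -0.1456]  nu=[3.6705]  x^+=[-0.0276, 1.0436]  P^+=[0.2649 0.0872; 0.0872 0.4664]
step 2: x^-=[-0.0417, 0.9318]  P^-=[0.4463 0.0527; 0.0527 0.5556]  S=[0.7925]  K=[0.5439; -0.1368]  nu=[3.1119]  x^+=[1.6510, 0.5062]  P^+=[0.2119 0.1117; 0.1117 0.5407]
step 3: x^-=[1.8606, 0.2689]  P^-=[0.3781 0.0833; 0.0833 0.6090]  S=[0.7110]  K=[0.4978; -0.1313]  nu=[-1.6626]  x^+=[1.0329, 0.4872]  P^+=[0.2019 0.1297; 0.1297 0.5968]
step 4: x^-=[1.1623, 0.3199]  P^-=[0.3649 0.1022; 0.1022 0.6497]  S=[0.6903]  K=[0.4857; -0.1249]  nu=[-4.1396]  x^+=[-0.8483, 0.8369]  P^+=[0.2021 0.1441; 0.1441 0.6390]

P_post[1,1] = 0.6390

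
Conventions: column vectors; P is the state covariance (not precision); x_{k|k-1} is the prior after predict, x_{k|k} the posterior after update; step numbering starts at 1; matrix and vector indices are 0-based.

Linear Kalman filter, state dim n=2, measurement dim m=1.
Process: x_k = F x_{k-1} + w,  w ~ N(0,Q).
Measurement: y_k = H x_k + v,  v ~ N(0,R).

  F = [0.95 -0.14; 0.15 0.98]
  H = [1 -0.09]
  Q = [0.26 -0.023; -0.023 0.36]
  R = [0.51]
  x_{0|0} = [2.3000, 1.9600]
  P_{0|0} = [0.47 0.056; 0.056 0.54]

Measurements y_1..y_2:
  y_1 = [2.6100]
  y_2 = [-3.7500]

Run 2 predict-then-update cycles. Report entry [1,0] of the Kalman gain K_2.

step 1: x^-=[1.9106, 2.2658]  P^-=[0.6799 0.0208; 0.0208 0.9057]  S=[1.1934]  K=[0.5681; -0.0508]  nu=[0.9033]  x^+=[2.4238, 2.2199]  P^+=[0.2947 0.0553; 0.0553 0.9026]
step 2: x^-=[1.9918, 2.5391]  P^-=[0.5289 -0.0545; -0.0545 1.2497]  S=[1.0589]  K=[0.5042; -0.1577]  nu=[-5.5133]  x^+=[-0.7878, 3.4085]  P^+=[0.2598 0.0297; 0.0297 1.2234]

K[1,0] = -0.1577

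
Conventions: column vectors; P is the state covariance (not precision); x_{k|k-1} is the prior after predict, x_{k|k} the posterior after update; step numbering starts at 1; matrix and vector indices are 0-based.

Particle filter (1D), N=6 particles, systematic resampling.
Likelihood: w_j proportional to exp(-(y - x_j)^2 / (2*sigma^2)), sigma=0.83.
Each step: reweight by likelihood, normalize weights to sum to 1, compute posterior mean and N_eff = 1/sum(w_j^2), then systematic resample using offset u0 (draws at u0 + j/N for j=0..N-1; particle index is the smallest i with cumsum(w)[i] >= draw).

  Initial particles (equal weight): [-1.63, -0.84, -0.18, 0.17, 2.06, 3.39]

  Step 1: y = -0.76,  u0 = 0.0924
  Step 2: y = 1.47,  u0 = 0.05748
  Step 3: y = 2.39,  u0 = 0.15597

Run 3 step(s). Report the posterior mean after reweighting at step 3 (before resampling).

step 1: w=[0.1996, 0.3441, 0.2708, 0.1845, 0.0011, 0.0000]  mean=-0.6294  Neff=3.7654  idx=[0, 1, 1, 2, 2, 3]
step 2: w=[0.0015, 0.0339, 0.0339, 0.2261, 0.2261, 0.4784]  mean=-0.0596  Neff=2.9992  idx=[2, 3, 4, 5, 5, 5]
step 3: w=[0.0051, 0.0820, 0.0820, 0.2769, 0.2769, 0.2769]  mean=0.1074  Neff=4.1053  idx=[2, 3, 4, 4, 5, 5]

post_mean = 0.1074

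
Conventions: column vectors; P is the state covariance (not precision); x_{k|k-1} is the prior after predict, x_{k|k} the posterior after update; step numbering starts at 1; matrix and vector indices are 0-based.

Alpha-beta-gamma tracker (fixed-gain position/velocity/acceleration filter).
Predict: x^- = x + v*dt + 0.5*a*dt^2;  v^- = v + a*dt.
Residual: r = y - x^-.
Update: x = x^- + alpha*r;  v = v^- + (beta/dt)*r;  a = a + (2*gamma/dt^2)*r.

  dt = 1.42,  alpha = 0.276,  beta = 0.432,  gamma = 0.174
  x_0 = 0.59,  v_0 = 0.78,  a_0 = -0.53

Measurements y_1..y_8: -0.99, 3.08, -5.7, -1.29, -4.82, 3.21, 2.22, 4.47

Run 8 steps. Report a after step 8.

a_post = 0.9310

step 1: x_pred=1.1633  r=-2.1533  x^+=0.5690  v^+=-0.6277  a^+=-0.9016
step 2: x_pred=-1.2314  r=4.3114  x^+=-0.0414  v^+=-0.5964  a^+=-0.1575
step 3: x_pred=-1.0471  r=-4.6529  x^+=-2.3313  v^+=-2.2356  a^+=-0.9606
step 4: x_pred=-6.4743  r=5.1843  x^+=-5.0434  v^+=-2.0224  a^+=-0.0658
step 5: x_pred=-7.9816  r=3.1616  x^+=-7.1090  v^+=-1.1541  a^+=0.4798
step 6: x_pred=-8.2641  r=11.4741  x^+=-5.0972  v^+=3.0180  a^+=2.4601
step 7: x_pred=1.6685  r=0.5515  x^+=1.8207  v^+=6.6790  a^+=2.5552
step 8: x_pred=13.8811  r=-9.4111  x^+=11.2837  v^+=7.4443  a^+=0.9310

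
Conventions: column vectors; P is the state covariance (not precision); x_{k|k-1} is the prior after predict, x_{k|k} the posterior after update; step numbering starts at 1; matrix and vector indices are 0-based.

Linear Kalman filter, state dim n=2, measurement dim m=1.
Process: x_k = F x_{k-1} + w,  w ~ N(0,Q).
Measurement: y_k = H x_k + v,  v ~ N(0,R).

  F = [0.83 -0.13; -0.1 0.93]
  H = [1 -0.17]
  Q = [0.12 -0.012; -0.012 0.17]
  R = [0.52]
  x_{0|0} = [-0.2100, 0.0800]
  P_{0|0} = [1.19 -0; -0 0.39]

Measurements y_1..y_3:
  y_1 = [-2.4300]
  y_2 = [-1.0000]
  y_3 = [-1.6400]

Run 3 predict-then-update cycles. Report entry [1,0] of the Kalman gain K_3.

step 1: x^-=[-0.1847, 0.0954]  P^-=[0.9464 -0.1579; -0.1579 0.5192]  S=[1.5351]  K=[0.6340; -0.1604]  nu=[-2.2291]  x^+=[-1.5979, 0.4529]  P^+=[0.3294 -0.0018; -0.0018 0.4797]
step 2: x^-=[-1.3851, 0.5810]  P^-=[0.3554 -0.0988; -0.0988 0.5886]  S=[0.9260]  K=[0.4019; -0.2147]  nu=[0.4839]  x^+=[-1.1906, 0.4771]  P^+=[0.2058 -0.0189; -0.0189 0.5459]
step 3: x^-=[-1.0503, 0.5627]  P^-=[0.2751 -0.1099; -0.1099 0.6477]  S=[0.8511]  K=[0.3451; -0.2585]  nu=[-0.4941]  x^+=[-1.2208, 0.6904]  P^+=[0.1737 -0.0340; -0.0340 0.5908]

K[1,0] = -0.2585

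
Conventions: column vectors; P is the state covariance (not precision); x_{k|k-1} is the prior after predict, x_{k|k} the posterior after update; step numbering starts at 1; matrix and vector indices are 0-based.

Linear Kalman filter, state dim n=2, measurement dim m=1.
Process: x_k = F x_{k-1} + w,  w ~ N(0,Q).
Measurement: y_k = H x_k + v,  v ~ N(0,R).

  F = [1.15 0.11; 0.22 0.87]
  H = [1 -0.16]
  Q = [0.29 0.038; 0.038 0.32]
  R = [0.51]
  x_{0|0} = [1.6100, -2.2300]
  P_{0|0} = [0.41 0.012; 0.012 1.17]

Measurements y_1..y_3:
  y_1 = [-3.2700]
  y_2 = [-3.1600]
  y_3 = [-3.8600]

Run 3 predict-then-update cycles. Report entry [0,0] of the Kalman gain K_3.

step 1: x^-=[1.6062, -1.5859]  P^-=[0.8494 0.2660; 0.2660 1.2300]  S=[1.3058]  K=[0.6179; 0.0530]  nu=[-5.1299]  x^+=[-1.5636, -1.8577]  P^+=[0.3509 0.2232; 0.2232 1.2263]
step 2: x^-=[-2.0025, -1.9602]  P^-=[0.8253 0.4729; 0.4729 1.3507]  S=[1.2186]  K=[0.6152; 0.2107]  nu=[-1.4711]  x^+=[-2.9075, -2.2702]  P^+=[0.3641 0.3149; 0.3149 1.2966]
step 3: x^-=[-3.5934, -2.6148]  P^-=[0.8669 0.5769; 0.5769 1.4395]  S=[1.2292]  K=[0.6302; 0.2820]  nu=[-0.6850]  x^+=[-4.0251, -2.8079]  P^+=[0.3788 0.3585; 0.3585 1.3418]

K[0,0] = 0.6302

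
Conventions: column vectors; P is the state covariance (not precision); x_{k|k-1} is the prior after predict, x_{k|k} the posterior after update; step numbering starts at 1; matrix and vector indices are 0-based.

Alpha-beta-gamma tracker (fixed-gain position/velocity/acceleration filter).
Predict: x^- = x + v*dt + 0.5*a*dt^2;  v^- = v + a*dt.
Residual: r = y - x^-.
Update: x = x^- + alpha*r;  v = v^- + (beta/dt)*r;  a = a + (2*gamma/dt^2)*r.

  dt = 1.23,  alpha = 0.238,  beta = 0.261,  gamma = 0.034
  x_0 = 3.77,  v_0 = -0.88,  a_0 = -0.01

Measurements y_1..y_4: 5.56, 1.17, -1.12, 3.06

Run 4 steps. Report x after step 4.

x_post = 0.5296

step 1: x_pred=2.6800  r=2.8800  x^+=3.3655  v^+=-0.2812  a^+=0.1194
step 2: x_pred=3.1100  r=-1.9400  x^+=2.6483  v^+=-0.5459  a^+=0.0323
step 3: x_pred=2.0012  r=-3.1212  x^+=1.2583  v^+=-1.1685  a^+=-0.1080
step 4: x_pred=-0.2607  r=3.3207  x^+=0.5296  v^+=-0.5968  a^+=0.0412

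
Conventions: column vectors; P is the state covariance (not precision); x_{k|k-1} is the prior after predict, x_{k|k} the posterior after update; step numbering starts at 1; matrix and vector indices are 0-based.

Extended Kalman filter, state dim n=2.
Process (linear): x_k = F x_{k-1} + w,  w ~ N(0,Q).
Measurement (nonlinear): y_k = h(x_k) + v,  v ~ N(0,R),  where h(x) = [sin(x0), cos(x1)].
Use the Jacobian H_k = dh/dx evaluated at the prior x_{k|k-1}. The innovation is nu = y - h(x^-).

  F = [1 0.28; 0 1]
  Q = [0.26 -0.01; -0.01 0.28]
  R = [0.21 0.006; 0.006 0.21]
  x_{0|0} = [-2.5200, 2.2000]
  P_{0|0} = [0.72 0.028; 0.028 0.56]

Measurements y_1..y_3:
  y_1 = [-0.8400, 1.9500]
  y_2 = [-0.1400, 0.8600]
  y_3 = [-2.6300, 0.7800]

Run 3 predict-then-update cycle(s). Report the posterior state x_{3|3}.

x_post = [-1.1263, 0.1922]

step 1: x^-=[-1.9040, 2.2000]  P^-=[1.0396 0.1748; 0.1748 0.8400]  H_jac=[-0.3271 0.0000; 0.0000 -0.8085]  S=[0.3212 0.0522; 0.0522 0.7591]  K=[-1.0399 -0.1146; -0.0329 -0.8924]  nu=[0.1050, 2.5385]  x^+=[-2.3042, -0.0689]  P^+=[0.6698 0.0375; 0.0375 0.2320]
step 2: x^-=[-2.3235, -0.0689]  P^-=[0.9690 0.0925; 0.0925 0.5120]  H_jac=[-0.6836 0.0000; 0.0000 0.0688]  S=[0.6628 0.0017; 0.0017 0.2124]  K=[-0.9995 0.0377; -0.0958 0.1666]  nu=[0.5899, -0.1376]  x^+=[-2.9182, -0.1483]  P^+=[0.3067 0.0280; 0.0280 0.5001]
step 3: x^-=[-2.9597, -0.1483]  P^-=[0.6216 0.1580; 0.1580 0.7801]  H_jac=[-0.9835 0.0000; 0.0000 0.1478]  S=[0.8112 -0.0170; -0.0170 0.2270]  K=[-0.7526 0.0466; -0.1812 0.4942]  nu=[-2.4491, -0.2090]  x^+=[-1.1263, 0.1922]  P^+=[0.1604 0.0357; 0.0357 0.6950]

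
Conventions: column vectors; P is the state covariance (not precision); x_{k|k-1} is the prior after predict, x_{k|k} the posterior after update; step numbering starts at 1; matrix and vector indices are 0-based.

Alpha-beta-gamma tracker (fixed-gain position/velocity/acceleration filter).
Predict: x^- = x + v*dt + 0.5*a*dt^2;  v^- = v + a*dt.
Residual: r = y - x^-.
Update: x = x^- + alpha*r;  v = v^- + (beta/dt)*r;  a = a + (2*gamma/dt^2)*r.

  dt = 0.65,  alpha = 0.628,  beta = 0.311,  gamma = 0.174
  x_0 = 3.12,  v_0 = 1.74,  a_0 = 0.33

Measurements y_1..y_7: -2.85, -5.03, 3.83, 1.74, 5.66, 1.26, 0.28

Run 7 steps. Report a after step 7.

a_post = -6.3502

step 1: x_pred=4.3207  r=-7.1707  x^+=-0.1825  v^+=-1.4764  a^+=-5.5763
step 2: x_pred=-2.3202  r=-2.7098  x^+=-4.0219  v^+=-6.3976  a^+=-7.8083
step 3: x_pred=-9.8299  r=13.6599  x^+=-1.2515  v^+=-4.9372  a^+=3.4429
step 4: x_pred=-3.7334  r=5.4734  x^+=-0.2961  v^+=-0.0806  a^+=7.9511
step 5: x_pred=1.3312  r=4.3288  x^+=4.0497  v^+=7.1588  a^+=11.5166
step 6: x_pred=11.1358  r=-9.8758  x^+=4.9338  v^+=9.9194  a^+=3.3822
step 7: x_pred=12.0959  r=-11.8159  x^+=4.6755  v^+=6.4644  a^+=-6.3502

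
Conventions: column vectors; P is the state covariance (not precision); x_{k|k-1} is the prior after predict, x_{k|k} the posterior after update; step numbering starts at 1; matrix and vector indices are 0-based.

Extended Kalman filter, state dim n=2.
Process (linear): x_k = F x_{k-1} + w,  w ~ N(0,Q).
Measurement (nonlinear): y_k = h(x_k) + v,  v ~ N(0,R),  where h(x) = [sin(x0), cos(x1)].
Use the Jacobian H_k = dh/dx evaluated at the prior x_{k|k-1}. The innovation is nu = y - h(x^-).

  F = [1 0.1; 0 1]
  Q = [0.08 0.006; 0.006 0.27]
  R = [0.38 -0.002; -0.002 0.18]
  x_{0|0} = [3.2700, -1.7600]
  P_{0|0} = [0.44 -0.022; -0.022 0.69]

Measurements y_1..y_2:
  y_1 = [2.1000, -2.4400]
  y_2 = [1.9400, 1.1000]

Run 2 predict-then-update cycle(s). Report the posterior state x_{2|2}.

x_post = [1.4622, -5.1630]

step 1: x^-=[3.0940, -1.7600]  P^-=[0.5225 0.0530; 0.0530 0.9600]  H_jac=[-0.9989 0.0000; 0.0000 0.9822]  S=[0.9013 -0.0540; -0.0540 1.1060]  K=[-0.5779 0.0189; -0.0077 0.8521]  nu=[2.0524, -2.2519]  x^+=[1.8654, -3.6946]  P^+=[0.2199 0.0046; 0.0046 0.1562]
step 2: x^-=[1.4959, -3.6946]  P^-=[0.3024 0.0262; 0.0262 0.4262]  H_jac=[0.0748 0.0000; 0.0000 -0.5253]  S=[0.3817 -0.0030; -0.0030 0.2976]  K=[0.0589 -0.0457; -0.0008 -0.7523]  nu=[0.9428, 1.9509]  x^+=[1.4622, -5.1630]  P^+=[0.3004 0.0159; 0.0159 0.2578]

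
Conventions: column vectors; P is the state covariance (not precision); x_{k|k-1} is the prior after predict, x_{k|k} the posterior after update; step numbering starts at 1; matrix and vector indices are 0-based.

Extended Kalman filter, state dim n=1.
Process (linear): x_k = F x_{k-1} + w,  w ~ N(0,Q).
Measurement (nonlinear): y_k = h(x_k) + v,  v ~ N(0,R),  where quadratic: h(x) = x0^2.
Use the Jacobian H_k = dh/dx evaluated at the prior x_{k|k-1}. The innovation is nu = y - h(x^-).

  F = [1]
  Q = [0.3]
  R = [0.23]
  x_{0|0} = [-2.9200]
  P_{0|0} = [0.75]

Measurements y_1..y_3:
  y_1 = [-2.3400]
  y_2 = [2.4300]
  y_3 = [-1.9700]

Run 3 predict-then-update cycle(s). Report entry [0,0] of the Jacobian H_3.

H_jac[0,0] = -3.1715

step 1: x^-=[-2.9200]  P^-=[1.0500]  H_jac=[-5.8400]  S=[36.0409]  K=[-0.1701]  nu=[-10.8664]  x^+=[-1.0712]  P^+=[0.0067]
step 2: x^-=[-1.0712]  P^-=[0.3067]  H_jac=[-2.1424]  S=[1.6377]  K=[-0.4012]  nu=[1.2826]  x^+=[-1.5858]  P^+=[0.0431]
step 3: x^-=[-1.5858]  P^-=[0.3431]  H_jac=[-3.1715]  S=[3.6809]  K=[-0.2956]  nu=[-4.4847]  x^+=[-0.2601]  P^+=[0.0214]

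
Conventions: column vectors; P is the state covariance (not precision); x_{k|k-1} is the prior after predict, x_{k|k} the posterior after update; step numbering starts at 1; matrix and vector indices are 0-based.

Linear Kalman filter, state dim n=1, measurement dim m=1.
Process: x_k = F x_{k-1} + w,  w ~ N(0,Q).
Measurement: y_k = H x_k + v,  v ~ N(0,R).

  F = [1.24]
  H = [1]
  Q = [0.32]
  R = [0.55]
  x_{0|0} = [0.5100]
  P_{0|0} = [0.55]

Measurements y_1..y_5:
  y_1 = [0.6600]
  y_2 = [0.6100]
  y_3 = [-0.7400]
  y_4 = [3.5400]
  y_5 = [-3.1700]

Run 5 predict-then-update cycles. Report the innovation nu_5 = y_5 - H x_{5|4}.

step 1: x^-=[0.6324]  P^-=[1.1657]  S=[1.7157]  K=[0.6794]  nu=[0.0276]  x^+=[0.6512]  P^+=[0.3737]
step 2: x^-=[0.8074]  P^-=[0.8946]  S=[1.4446]  K=[0.6193]  nu=[-0.1974]  x^+=[0.6852]  P^+=[0.3406]
step 3: x^-=[0.8496]  P^-=[0.8437]  S=[1.3937]  K=[0.6054]  nu=[-1.5896]  x^+=[-0.1127]  P^+=[0.3330]
step 4: x^-=[-0.1397]  P^-=[0.8319]  S=[1.3819]  K=[0.6020]  nu=[3.6797]  x^+=[2.0755]  P^+=[0.3311]
step 5: x^-=[2.5736]  P^-=[0.8291]  S=[1.3791]  K=[0.6012]  nu=[-5.7436]  x^+=[-0.8794]  P^+=[0.3307]

innov = [-5.7436]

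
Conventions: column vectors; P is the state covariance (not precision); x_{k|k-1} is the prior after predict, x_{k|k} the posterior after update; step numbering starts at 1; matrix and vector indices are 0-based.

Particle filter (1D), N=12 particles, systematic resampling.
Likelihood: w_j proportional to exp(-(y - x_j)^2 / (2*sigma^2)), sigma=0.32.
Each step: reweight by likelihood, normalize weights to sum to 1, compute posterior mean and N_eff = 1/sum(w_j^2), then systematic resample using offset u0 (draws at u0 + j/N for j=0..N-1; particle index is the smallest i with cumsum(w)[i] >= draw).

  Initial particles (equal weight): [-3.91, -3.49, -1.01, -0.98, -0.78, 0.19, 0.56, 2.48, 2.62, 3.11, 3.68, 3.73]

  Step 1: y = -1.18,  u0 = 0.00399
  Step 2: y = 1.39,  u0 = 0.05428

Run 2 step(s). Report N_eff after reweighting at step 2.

step 1: w=[0.0000, 0.0000, 0.4041, 0.3828, 0.2131, 0.0000, 0.0000, 0.0000, 0.0000, 0.0000, 0.0000, 0.0000]  mean=-0.9495  Neff=2.8151  idx=[2, 2, 2, 2, 2, 3, 3, 3, 3, 3, 4, 4]
step 2: w=[0.0028, 0.0028, 0.0028, 0.0028, 0.0028, 0.0057, 0.0057, 0.0057, 0.0057, 0.0057, 0.4787, 0.4787]  mean=-0.7889  Neff=2.1807  idx=[10, 10, 10, 10, 10, 10, 11, 11, 11, 11, 11, 11]

N_eff = 2.1807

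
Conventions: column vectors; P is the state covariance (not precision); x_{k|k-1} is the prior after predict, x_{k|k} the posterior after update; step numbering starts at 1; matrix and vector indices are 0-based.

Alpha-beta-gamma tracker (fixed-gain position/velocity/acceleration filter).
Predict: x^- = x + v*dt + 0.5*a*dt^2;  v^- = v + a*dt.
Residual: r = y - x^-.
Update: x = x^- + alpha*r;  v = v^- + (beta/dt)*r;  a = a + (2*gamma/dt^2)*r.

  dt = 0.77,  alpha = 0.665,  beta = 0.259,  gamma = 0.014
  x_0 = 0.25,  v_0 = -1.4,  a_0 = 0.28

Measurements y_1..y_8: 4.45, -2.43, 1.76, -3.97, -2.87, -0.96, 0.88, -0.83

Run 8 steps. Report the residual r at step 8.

step 1: x_pred=-0.7450  r=5.1950  x^+=2.7097  v^+=0.5630  a^+=0.5253
step 2: x_pred=3.2989  r=-5.7289  x^+=-0.5108  v^+=-0.9595  a^+=0.2548
step 3: x_pred=-1.1741  r=2.9341  x^+=0.7771  v^+=0.2236  a^+=0.3933
step 4: x_pred=1.0659  r=-5.0359  x^+=-2.2830  v^+=-1.1674  a^+=0.1555
step 5: x_pred=-3.1358  r=0.2658  x^+=-2.9590  v^+=-0.9582  a^+=0.1681
step 6: x_pred=-3.6471  r=2.6871  x^+=-1.8602  v^+=0.0750  a^+=0.2950
step 7: x_pred=-1.7150  r=2.5950  x^+=0.0107  v^+=1.1750  a^+=0.4175
step 8: x_pred=1.0392  r=-1.8692  x^+=-0.2038  v^+=0.8677  a^+=0.3292

resid = -1.8692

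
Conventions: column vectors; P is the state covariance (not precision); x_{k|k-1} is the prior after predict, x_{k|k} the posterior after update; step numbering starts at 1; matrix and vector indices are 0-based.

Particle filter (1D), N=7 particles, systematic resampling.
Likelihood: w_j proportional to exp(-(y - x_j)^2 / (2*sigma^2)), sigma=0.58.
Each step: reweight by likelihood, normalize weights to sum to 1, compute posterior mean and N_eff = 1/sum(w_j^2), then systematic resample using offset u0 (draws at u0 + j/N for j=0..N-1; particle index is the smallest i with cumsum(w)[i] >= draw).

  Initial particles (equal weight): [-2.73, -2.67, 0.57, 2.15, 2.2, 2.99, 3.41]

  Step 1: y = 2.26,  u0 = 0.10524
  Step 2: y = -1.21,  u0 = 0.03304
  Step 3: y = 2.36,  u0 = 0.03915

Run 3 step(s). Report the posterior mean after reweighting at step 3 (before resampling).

post_mean = 2.1718

step 1: w=[0.0000, 0.0000, 0.0055, 0.3801, 0.3849, 0.1753, 0.0542]  mean=2.3760  Neff=3.0647  idx=[3, 3, 4, 4, 4, 5, 6]
step 2: w=[0.2622, 0.2622, 0.1585, 0.1585, 0.1585, 0.0000, 0.0000]  mean=2.1738  Neff=4.6973  idx=[0, 0, 1, 1, 2, 3, 4]
step 3: w=[0.1412, 0.1412, 0.1412, 0.1412, 0.1451, 0.1451, 0.1451]  mean=2.1718  Neff=6.9987  idx=[0, 1, 2, 3, 4, 5, 6]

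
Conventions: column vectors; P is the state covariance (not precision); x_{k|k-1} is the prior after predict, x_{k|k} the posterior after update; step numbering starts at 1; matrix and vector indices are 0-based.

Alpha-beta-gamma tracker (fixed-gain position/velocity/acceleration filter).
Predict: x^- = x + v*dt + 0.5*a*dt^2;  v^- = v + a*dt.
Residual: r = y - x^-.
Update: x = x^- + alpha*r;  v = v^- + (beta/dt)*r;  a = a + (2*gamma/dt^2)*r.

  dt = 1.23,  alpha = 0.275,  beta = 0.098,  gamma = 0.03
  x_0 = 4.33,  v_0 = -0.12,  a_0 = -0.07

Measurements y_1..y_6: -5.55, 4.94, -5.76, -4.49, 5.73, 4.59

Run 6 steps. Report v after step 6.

step 1: x_pred=4.1294  r=-9.6794  x^+=1.4676  v^+=-0.9773  a^+=-0.4539
step 2: x_pred=-0.0778  r=5.0178  x^+=1.3021  v^+=-1.1358  a^+=-0.2549
step 3: x_pred=-0.2877  r=-5.4723  x^+=-1.7926  v^+=-1.8853  a^+=-0.4719
step 4: x_pred=-4.4685  r=-0.0215  x^+=-4.4744  v^+=-2.4674  a^+=-0.4728
step 5: x_pred=-7.8669  r=13.5969  x^+=-4.1278  v^+=-1.9656  a^+=0.0665
step 6: x_pred=-6.4952  r=11.0852  x^+=-3.4467  v^+=-1.0006  a^+=0.5061

v_post = -1.0006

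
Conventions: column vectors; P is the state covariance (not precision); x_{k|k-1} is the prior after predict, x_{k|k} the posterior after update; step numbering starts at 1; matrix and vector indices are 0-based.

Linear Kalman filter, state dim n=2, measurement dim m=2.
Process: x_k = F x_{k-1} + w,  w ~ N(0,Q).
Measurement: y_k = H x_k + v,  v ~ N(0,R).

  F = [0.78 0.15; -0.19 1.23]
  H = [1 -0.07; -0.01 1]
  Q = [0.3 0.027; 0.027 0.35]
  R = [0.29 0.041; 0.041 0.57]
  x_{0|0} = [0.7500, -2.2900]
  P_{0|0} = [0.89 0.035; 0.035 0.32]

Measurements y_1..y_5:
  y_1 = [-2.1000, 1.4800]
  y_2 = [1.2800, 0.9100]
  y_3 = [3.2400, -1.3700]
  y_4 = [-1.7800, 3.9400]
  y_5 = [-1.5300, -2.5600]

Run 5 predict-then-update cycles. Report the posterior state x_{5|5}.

step 1: x^-=[0.2415, -2.9592]  P^-=[0.8569 -0.0133; -0.0133 0.8499]  S=[1.1529 -0.0403; -0.0403 1.4202]  K=[0.7442 0.0058; -0.0422 0.5973]  nu=[-2.5486, 4.4416]  x^+=[-1.6297, -0.1986]  P^+=[0.2186 0.0360; 0.0360 0.3391]
step 2: x^-=[-1.3010, 0.0654]  P^-=[0.4490 0.0907; 0.0907 0.8541]  S=[0.7305 0.0675; 0.0675 1.4223]  K=[0.6030 0.0320; -0.0132 0.6005]  nu=[2.5855, 0.8316]  x^+=[0.2848, 0.5307]  P^+=[0.1793 0.0448; 0.0448 0.3422]
step 3: x^-=[0.3017, 0.5986]  P^-=[0.4273 0.1052; 0.1052 0.8532]  S=[0.7067 0.0823; 0.0823 1.4212]  K=[0.5899 0.0369; -0.0055 0.6000]  nu=[2.9802, -1.9656]  x^+=[1.9872, -0.5970]  P^+=[0.1759 0.0470; 0.0470 0.3422]
step 4: x^-=[1.4604, -1.1119]  P^-=[0.4257 0.1078; 0.1078 0.8521]  S=[0.7048 0.0850; 0.0850 1.4200]  K=[0.5888 0.0377; -0.0040 0.5996]  nu=[-3.3183, 5.0665]  x^+=[-0.3023, 1.9390]  P^+=[0.1756 0.0474; 0.0474 0.3421]
step 5: x^-=[0.0551, 2.4424]  P^-=[0.4256 0.1082; 0.1082 0.8517]  S=[0.7046 0.0854; 0.0854 1.4196]  K=[0.5887 0.0378; -0.0037 0.5994]  nu=[-1.4141, -5.0018]  x^+=[-0.9665, -0.5506]  P^+=[0.1756 0.0474; 0.0474 0.3420]

x_post = [-0.9665, -0.5506]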